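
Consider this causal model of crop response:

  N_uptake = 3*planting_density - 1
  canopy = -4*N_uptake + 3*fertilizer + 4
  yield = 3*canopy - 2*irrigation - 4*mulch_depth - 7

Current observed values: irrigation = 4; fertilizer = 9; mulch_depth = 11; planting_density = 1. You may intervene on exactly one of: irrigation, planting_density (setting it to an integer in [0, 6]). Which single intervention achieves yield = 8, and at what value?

Intervening on irrigation: with other inputs at their observed values, yield = -2*irrigation + 18. Solving for 8 gives irrigation = 5, within [0, 6].
Intervening on planting_density: yield = -36*planting_density + 46. Reaching 8 requires planting_density = 19/18, not an integer.

set irrigation = 5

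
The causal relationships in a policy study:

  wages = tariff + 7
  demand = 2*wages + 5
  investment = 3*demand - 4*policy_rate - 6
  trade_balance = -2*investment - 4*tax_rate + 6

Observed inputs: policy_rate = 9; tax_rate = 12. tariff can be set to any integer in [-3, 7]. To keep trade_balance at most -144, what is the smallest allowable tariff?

tariff = 6

Substituting into the demand equation gives demand = 2*tariff + 19.
investment becomes 6*tariff + 15.
This gives trade_balance = -12*tariff - 72.
Require -12*tariff - 72 ≤ -144, so tariff ≥ 6.
The smallest integer in [-3, 7] satisfying this is 6.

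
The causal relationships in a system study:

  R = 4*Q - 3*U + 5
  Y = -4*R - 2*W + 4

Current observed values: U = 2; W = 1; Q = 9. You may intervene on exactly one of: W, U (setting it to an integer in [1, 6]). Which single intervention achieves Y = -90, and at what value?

set U = 6

Intervening on W: Y = -2*W - 136. Reaching -90 requires W = -23, outside [1, 6].
Intervening on U: with other inputs at their observed values, Y = 12*U - 162. Solving for -90 gives U = 6, within [1, 6].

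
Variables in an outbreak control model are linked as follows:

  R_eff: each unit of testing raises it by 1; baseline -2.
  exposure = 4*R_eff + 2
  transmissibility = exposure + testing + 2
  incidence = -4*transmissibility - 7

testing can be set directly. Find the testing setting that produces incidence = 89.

testing = -4

Substituting into the exposure equation gives exposure = 4*testing - 6.
Substituting into the transmissibility equation gives transmissibility = 5*testing - 4.
Substituting into the incidence equation gives incidence = -20*testing + 9.
Solve -20*testing + 9 = 89: testing = (89 - 9) / -20 = -4.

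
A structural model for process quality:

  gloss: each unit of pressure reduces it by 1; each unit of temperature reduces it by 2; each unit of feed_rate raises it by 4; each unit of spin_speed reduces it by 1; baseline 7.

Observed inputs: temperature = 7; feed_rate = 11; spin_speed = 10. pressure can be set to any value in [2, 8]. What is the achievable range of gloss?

19 to 25

Substituting into the gloss equation gives gloss = -pressure + 27.
Linear in pressure, so extremes are at the endpoints: pressure = 2 gives gloss = 25; pressure = 8 gives gloss = 19.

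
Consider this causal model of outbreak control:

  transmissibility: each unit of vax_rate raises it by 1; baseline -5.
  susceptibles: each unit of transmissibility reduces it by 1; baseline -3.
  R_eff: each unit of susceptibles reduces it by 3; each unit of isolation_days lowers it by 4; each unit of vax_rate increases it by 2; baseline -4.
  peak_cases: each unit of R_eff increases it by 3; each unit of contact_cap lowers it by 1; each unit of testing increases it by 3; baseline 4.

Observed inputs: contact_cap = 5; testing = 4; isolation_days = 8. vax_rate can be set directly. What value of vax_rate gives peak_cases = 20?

Substituting into the susceptibles equation gives susceptibles = -vax_rate + 2.
R_eff becomes 5*vax_rate - 42.
Substituting into the peak_cases equation gives peak_cases = 15*vax_rate - 115.
Solve 15*vax_rate - 115 = 20: vax_rate = (20 + 115) / 15 = 9.

vax_rate = 9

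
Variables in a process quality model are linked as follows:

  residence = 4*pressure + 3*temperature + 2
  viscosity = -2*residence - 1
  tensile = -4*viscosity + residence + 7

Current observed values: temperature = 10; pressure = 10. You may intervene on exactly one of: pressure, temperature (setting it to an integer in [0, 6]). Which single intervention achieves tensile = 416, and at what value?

set temperature = 1

Intervening on pressure: tensile = 36*pressure + 299. Reaching 416 requires pressure = 13/4, not an integer.
Intervening on temperature: with other inputs at their observed values, tensile = 27*temperature + 389. Solving for 416 gives temperature = 1, within [0, 6].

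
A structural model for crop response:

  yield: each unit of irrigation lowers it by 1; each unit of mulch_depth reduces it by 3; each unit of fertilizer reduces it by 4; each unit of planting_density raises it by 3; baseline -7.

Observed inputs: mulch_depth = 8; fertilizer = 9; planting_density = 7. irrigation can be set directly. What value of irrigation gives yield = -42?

irrigation = -4

Substituting into the yield equation gives yield = -irrigation - 46.
Solve -irrigation - 46 = -42: irrigation = (-42 + 46) / -1 = -4.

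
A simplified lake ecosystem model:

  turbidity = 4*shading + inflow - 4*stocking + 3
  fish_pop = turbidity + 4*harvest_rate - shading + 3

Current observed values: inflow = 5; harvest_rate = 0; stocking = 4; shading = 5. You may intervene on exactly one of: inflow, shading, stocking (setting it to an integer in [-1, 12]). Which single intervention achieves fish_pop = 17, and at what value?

set inflow = 12

Intervening on inflow: with other inputs at their observed values, fish_pop = inflow + 5. Solving for 17 gives inflow = 12, within [-1, 12].
Intervening on shading: fish_pop = 3*shading - 5. Reaching 17 requires shading = 22/3, not an integer.
Intervening on stocking: fish_pop = -4*stocking + 26. Reaching 17 requires stocking = 9/4, not an integer.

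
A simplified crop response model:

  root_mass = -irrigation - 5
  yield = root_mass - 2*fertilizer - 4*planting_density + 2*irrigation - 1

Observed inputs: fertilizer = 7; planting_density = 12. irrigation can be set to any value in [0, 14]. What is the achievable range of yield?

Substituting into the yield equation gives yield = irrigation - 68.
Linear in irrigation, so extremes are at the endpoints: irrigation = 0 gives yield = -68; irrigation = 14 gives yield = -54.

-68 to -54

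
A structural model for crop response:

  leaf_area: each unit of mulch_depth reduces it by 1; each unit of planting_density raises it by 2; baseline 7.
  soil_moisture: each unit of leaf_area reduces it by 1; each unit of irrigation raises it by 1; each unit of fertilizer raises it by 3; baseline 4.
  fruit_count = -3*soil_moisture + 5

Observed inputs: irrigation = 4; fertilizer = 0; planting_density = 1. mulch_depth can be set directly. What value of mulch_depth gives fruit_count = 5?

Substituting into the leaf_area equation gives leaf_area = -mulch_depth + 9.
Substituting into the soil_moisture equation gives soil_moisture = mulch_depth - 1.
fruit_count becomes -3*mulch_depth + 8.
Solve -3*mulch_depth + 8 = 5: mulch_depth = (5 - 8) / -3 = 1.

mulch_depth = 1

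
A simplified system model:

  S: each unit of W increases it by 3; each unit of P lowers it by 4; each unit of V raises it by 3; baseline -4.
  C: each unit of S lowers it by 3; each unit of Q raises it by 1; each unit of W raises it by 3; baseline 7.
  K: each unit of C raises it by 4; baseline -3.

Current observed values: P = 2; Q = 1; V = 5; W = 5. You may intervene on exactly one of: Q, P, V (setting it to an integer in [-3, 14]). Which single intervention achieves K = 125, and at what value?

set V = -2

Intervening on Q: K = 4*Q - 131. Reaching 125 requires Q = 64, outside [-3, 14].
Intervening on P: K = 48*P - 223. Reaching 125 requires P = 29/4, not an integer.
Intervening on V: with other inputs at their observed values, K = -36*V + 53. Solving for 125 gives V = -2, within [-3, 14].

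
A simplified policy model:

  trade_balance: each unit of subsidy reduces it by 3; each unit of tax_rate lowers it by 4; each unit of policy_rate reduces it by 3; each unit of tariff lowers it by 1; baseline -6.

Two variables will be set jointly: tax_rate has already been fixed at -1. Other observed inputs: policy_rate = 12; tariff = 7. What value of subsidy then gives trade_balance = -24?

subsidy = -7

With tax_rate held at -1:
Substituting into the trade_balance equation gives trade_balance = -3*subsidy - 45.
Solve -3*subsidy - 45 = -24: subsidy = (-24 + 45) / -3 = -7.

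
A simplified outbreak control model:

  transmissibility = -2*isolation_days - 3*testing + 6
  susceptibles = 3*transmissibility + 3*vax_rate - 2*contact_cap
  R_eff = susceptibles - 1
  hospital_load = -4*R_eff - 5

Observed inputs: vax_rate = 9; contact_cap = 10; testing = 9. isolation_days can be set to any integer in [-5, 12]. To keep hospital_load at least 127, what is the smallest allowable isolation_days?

isolation_days = -4

Substituting into the transmissibility equation gives transmissibility = -2*isolation_days - 21.
So susceptibles = -6*isolation_days - 56.
Substituting into the R_eff equation gives R_eff = -6*isolation_days - 57.
Substituting into the hospital_load equation gives hospital_load = 24*isolation_days + 223.
Require 24*isolation_days + 223 ≥ 127, so isolation_days ≥ -4.
The smallest integer in [-5, 12] satisfying this is -4.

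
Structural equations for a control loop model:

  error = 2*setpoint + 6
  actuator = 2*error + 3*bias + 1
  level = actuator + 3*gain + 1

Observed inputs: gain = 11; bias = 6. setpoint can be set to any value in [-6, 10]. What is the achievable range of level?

Substituting into the actuator equation gives actuator = 4*setpoint + 31.
So level = 4*setpoint + 65.
Linear in setpoint, so extremes are at the endpoints: setpoint = -6 gives level = 41; setpoint = 10 gives level = 105.

41 to 105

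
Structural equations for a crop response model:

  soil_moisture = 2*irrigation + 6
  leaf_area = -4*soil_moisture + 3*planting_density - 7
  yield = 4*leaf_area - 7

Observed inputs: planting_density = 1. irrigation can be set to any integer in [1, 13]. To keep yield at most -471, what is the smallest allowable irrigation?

irrigation = 11

Substituting into the leaf_area equation gives leaf_area = -8*irrigation - 28.
So yield = -32*irrigation - 119.
Require -32*irrigation - 119 ≤ -471, so irrigation ≥ 11.
The smallest integer in [1, 13] satisfying this is 11.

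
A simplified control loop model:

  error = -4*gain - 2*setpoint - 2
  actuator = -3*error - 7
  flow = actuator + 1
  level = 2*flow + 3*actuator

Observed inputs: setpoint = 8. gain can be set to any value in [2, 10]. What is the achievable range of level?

Substituting into the error equation gives error = -4*gain - 18.
actuator becomes 12*gain + 47.
Substituting into the flow equation gives flow = 12*gain + 48.
level becomes 60*gain + 237.
Linear in gain, so extremes are at the endpoints: gain = 2 gives level = 357; gain = 10 gives level = 837.

357 to 837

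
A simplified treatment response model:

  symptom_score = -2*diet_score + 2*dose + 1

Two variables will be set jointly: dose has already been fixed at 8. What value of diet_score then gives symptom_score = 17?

diet_score = 0

With dose held at 8:
Substituting into the symptom_score equation gives symptom_score = -2*diet_score + 17.
Solve -2*diet_score + 17 = 17: diet_score = (17 - 17) / -2 = 0.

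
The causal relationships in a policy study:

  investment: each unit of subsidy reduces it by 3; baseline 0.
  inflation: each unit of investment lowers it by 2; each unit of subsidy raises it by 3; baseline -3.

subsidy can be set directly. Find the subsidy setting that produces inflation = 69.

subsidy = 8

Substituting into the inflation equation gives inflation = 9*subsidy - 3.
Solve 9*subsidy - 3 = 69: subsidy = (69 + 3) / 9 = 8.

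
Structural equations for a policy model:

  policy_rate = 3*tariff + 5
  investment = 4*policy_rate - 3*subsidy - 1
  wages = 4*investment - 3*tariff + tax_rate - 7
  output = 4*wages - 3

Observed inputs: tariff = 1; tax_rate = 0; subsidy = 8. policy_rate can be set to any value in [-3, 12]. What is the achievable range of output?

Intervening on policy_rate fixes its value directly, overriding its dependence on tariff.
Substituting into the investment equation gives investment = 4*policy_rate - 25.
Substituting into the wages equation gives wages = 16*policy_rate - 110.
This gives output = 64*policy_rate - 443.
Linear in policy_rate, so extremes are at the endpoints: policy_rate = -3 gives output = -635; policy_rate = 12 gives output = 325.

-635 to 325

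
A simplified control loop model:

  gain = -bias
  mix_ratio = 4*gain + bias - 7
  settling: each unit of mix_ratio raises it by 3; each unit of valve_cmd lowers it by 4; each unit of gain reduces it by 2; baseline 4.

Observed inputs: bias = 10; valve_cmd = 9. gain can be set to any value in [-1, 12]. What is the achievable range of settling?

Intervening on gain fixes its value directly, overriding its dependence on bias.
Substituting into the mix_ratio equation gives mix_ratio = 4*gain + 3.
This gives settling = 10*gain - 23.
Linear in gain, so extremes are at the endpoints: gain = -1 gives settling = -33; gain = 12 gives settling = 97.

-33 to 97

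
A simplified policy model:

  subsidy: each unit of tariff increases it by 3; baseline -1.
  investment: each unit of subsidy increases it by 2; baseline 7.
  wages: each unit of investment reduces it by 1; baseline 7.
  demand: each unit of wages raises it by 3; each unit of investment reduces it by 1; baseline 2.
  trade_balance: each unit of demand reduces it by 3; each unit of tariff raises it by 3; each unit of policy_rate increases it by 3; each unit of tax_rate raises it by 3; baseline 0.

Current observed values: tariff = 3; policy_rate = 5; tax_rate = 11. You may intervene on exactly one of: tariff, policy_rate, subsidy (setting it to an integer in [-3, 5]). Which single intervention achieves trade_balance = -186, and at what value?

set tariff = -3

Intervening on tariff: with other inputs at their observed values, trade_balance = 75*tariff + 39. Solving for -186 gives tariff = -3, within [-3, 5].
Intervening on policy_rate: trade_balance = 3*policy_rate + 249. Reaching -186 requires policy_rate = -145, outside [-3, 5].
Intervening on subsidy: trade_balance = 24*subsidy + 72. Reaching -186 requires subsidy = -43/4, not an integer.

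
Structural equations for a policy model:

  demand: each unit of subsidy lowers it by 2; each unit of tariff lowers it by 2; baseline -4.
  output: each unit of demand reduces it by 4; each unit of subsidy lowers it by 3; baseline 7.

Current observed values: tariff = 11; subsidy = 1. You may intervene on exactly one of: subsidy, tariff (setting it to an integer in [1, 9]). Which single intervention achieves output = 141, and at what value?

set subsidy = 6

Intervening on subsidy: with other inputs at their observed values, output = 5*subsidy + 111. Solving for 141 gives subsidy = 6, within [1, 9].
Intervening on tariff: output = 8*tariff + 28. Reaching 141 requires tariff = 113/8, not an integer.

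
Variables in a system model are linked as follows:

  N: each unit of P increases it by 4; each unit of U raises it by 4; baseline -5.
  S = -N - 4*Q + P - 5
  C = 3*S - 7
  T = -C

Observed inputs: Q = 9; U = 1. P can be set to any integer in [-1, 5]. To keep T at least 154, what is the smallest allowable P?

P = 3

Substituting into the N equation gives N = 4*P - 1.
So S = -3*P - 40.
Substituting into the C equation gives C = -9*P - 127.
T becomes 9*P + 127.
Require 9*P + 127 ≥ 154, so P ≥ 3.
The smallest integer in [-1, 5] satisfying this is 3.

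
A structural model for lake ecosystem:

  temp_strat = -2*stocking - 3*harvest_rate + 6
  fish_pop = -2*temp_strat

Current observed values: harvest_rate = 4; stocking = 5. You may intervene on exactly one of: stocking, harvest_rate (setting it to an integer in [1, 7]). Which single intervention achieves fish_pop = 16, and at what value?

set stocking = 1

Intervening on stocking: with other inputs at their observed values, fish_pop = 4*stocking + 12. Solving for 16 gives stocking = 1, within [1, 7].
Intervening on harvest_rate: fish_pop = 6*harvest_rate + 8. Reaching 16 requires harvest_rate = 4/3, not an integer.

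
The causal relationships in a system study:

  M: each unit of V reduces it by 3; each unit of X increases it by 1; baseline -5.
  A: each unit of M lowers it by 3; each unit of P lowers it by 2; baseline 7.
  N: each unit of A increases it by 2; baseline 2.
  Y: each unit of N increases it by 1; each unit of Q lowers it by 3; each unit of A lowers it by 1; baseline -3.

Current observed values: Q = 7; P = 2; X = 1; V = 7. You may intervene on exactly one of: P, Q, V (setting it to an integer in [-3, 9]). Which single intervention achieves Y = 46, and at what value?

set P = 7

Intervening on P: with other inputs at their observed values, Y = -2*P + 60. Solving for 46 gives P = 7, within [-3, 9].
Intervening on Q: Y = -3*Q + 77. Reaching 46 requires Q = 31/3, not an integer.
Intervening on V: Y = 9*V - 7. Reaching 46 requires V = 53/9, not an integer.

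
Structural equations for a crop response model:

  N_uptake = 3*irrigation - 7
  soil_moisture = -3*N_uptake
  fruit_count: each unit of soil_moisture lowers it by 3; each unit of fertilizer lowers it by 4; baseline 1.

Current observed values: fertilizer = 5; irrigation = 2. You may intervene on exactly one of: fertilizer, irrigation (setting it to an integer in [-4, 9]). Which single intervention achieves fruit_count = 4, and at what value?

set fertilizer = -3

Intervening on fertilizer: with other inputs at their observed values, fruit_count = -4*fertilizer - 8. Solving for 4 gives fertilizer = -3, within [-4, 9].
Intervening on irrigation: fruit_count = 27*irrigation - 82. Reaching 4 requires irrigation = 86/27, not an integer.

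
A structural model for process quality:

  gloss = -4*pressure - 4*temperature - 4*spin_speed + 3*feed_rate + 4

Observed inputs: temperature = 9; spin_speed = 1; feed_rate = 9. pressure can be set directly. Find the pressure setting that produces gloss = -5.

pressure = -1

Substituting into the gloss equation gives gloss = -4*pressure - 9.
Solve -4*pressure - 9 = -5: pressure = (-5 + 9) / -4 = -1.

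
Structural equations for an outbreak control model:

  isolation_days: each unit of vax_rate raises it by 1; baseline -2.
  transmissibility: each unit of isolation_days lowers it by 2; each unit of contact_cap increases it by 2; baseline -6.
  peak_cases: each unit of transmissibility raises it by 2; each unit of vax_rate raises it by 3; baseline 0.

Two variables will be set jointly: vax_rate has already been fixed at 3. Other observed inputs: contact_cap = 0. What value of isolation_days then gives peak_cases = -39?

With vax_rate held at 3:
Intervening on isolation_days fixes its value directly, overriding its dependence on vax_rate.
Substituting into the transmissibility equation gives transmissibility = -2*isolation_days - 6.
peak_cases becomes -4*isolation_days - 3.
Solve -4*isolation_days - 3 = -39: isolation_days = (-39 + 3) / -4 = 9.

isolation_days = 9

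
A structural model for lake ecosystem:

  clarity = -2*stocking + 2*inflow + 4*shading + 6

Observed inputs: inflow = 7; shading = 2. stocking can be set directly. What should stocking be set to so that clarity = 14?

Substituting into the clarity equation gives clarity = -2*stocking + 28.
Solve -2*stocking + 28 = 14: stocking = (14 - 28) / -2 = 7.

stocking = 7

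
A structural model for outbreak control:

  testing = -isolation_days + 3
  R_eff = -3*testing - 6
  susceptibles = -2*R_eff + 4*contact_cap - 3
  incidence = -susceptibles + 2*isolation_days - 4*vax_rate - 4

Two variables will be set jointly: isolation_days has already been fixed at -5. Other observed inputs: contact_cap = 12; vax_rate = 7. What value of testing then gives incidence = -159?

With isolation_days held at -5:
Intervening on testing fixes its value directly, overriding its dependence on isolation_days.
Substituting into the susceptibles equation gives susceptibles = 6*testing + 57.
Substituting into the incidence equation gives incidence = -6*testing - 99.
Solve -6*testing - 99 = -159: testing = (-159 + 99) / -6 = 10.

testing = 10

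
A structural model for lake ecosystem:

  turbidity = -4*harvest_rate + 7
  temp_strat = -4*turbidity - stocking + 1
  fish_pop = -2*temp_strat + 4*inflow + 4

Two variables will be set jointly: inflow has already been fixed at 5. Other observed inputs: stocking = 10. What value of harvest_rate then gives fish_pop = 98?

harvest_rate = 0

With inflow held at 5:
Substituting into the temp_strat equation gives temp_strat = 16*harvest_rate - 37.
This gives fish_pop = -32*harvest_rate + 98.
Solve -32*harvest_rate + 98 = 98: harvest_rate = (98 - 98) / -32 = 0.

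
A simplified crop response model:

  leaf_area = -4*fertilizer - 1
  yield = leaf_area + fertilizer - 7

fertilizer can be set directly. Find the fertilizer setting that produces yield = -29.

fertilizer = 7

Substituting into the yield equation gives yield = -3*fertilizer - 8.
Solve -3*fertilizer - 8 = -29: fertilizer = (-29 + 8) / -3 = 7.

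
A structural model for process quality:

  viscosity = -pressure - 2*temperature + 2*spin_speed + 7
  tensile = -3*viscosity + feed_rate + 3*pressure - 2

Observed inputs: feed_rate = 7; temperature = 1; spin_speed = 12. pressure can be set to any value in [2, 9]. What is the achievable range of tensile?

-70 to -28

Substituting into the viscosity equation gives viscosity = -pressure + 29.
Substituting into the tensile equation gives tensile = 6*pressure - 82.
Linear in pressure, so extremes are at the endpoints: pressure = 2 gives tensile = -70; pressure = 9 gives tensile = -28.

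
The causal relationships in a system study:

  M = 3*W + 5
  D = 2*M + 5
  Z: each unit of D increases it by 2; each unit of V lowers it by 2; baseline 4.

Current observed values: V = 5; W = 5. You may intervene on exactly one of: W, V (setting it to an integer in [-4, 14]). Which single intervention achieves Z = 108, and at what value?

set W = 7

Intervening on W: with other inputs at their observed values, Z = 12*W + 24. Solving for 108 gives W = 7, within [-4, 14].
Intervening on V: Z = -2*V + 94. Reaching 108 requires V = -7, outside [-4, 14].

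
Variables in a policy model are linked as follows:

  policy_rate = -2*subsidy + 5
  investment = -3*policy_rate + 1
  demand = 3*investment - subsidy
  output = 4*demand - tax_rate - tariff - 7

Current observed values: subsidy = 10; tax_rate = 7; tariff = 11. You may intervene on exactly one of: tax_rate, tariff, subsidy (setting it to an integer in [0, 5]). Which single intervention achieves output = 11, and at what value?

Intervening on tax_rate: output = -tax_rate + 494. Reaching 11 requires tax_rate = 483, outside [0, 5].
Intervening on tariff: output = -tariff + 498. Reaching 11 requires tariff = 487, outside [0, 5].
Intervening on subsidy: with other inputs at their observed values, output = 68*subsidy - 193. Solving for 11 gives subsidy = 3, within [0, 5].

set subsidy = 3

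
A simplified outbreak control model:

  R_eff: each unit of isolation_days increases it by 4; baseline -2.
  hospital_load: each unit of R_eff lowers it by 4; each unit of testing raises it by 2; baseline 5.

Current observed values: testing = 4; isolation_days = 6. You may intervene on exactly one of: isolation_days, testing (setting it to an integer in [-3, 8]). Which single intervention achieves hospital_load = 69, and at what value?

Intervening on isolation_days: with other inputs at their observed values, hospital_load = -16*isolation_days + 21. Solving for 69 gives isolation_days = -3, within [-3, 8].
Intervening on testing: hospital_load = 2*testing - 83. Reaching 69 requires testing = 76, outside [-3, 8].

set isolation_days = -3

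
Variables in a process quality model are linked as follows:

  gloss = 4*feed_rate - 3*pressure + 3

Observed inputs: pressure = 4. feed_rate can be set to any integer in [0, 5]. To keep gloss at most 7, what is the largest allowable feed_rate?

Substituting into the gloss equation gives gloss = 4*feed_rate - 9.
Require 4*feed_rate - 9 ≤ 7, so feed_rate ≤ 4.
The largest integer in [0, 5] satisfying this is 4.

feed_rate = 4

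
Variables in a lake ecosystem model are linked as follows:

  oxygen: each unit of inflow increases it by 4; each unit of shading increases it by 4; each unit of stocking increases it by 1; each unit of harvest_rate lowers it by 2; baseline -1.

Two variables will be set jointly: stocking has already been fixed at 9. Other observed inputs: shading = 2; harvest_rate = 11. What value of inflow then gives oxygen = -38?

With stocking held at 9:
Substituting into the oxygen equation gives oxygen = 4*inflow - 6.
Solve 4*inflow - 6 = -38: inflow = (-38 + 6) / 4 = -8.

inflow = -8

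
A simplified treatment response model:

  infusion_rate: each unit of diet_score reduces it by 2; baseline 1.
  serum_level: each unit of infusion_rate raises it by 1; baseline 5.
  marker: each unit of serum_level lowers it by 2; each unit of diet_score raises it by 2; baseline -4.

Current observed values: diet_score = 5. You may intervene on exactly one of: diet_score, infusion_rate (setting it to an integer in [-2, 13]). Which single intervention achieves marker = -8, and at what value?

Intervening on diet_score: marker = 6*diet_score - 16. Reaching -8 requires diet_score = 4/3, not an integer.
Intervening on infusion_rate: with other inputs at their observed values, marker = -2*infusion_rate - 4. Solving for -8 gives infusion_rate = 2, within [-2, 13].

set infusion_rate = 2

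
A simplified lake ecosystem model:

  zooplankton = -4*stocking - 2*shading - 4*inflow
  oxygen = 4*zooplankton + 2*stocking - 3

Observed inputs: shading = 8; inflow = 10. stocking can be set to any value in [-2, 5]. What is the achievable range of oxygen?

-297 to -199

Substituting into the zooplankton equation gives zooplankton = -4*stocking - 56.
Substituting into the oxygen equation gives oxygen = -14*stocking - 227.
Linear in stocking, so extremes are at the endpoints: stocking = -2 gives oxygen = -199; stocking = 5 gives oxygen = -297.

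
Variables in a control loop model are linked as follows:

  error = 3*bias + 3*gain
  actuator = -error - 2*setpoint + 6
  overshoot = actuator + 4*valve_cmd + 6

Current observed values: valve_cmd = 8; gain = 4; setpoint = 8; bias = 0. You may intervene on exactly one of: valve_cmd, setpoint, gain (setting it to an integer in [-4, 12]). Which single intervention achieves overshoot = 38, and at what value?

Intervening on valve_cmd: overshoot = 4*valve_cmd - 16. Reaching 38 requires valve_cmd = 27/2, not an integer.
Intervening on setpoint: with other inputs at their observed values, overshoot = -2*setpoint + 32. Solving for 38 gives setpoint = -3, within [-4, 12].
Intervening on gain: overshoot = -3*gain + 28. Reaching 38 requires gain = -10/3, not an integer.

set setpoint = -3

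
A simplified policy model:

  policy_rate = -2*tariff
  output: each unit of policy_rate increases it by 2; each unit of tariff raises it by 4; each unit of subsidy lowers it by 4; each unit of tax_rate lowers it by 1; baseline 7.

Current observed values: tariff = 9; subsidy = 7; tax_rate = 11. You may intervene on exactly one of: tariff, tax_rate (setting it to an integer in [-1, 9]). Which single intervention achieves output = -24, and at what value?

set tax_rate = 3

Intervening on tariff: the paths from tariff to output cancel (net effect zero), leaving output = -32; -24 is unreachable this way.
Intervening on tax_rate: with other inputs at their observed values, output = -tax_rate - 21. Solving for -24 gives tax_rate = 3, within [-1, 9].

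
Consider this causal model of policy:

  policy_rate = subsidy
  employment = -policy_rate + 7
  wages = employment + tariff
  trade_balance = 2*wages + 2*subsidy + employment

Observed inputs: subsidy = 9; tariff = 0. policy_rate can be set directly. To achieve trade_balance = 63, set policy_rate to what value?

Intervening on policy_rate fixes its value directly, overriding its dependence on subsidy.
Substituting into the wages equation gives wages = -policy_rate + 7.
So trade_balance = -3*policy_rate + 39.
Solve -3*policy_rate + 39 = 63: policy_rate = (63 - 39) / -3 = -8.

policy_rate = -8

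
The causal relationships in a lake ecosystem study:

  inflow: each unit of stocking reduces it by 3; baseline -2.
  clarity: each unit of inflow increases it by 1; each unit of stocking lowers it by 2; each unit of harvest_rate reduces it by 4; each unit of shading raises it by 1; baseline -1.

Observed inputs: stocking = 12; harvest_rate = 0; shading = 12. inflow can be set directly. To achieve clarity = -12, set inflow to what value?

Intervening on inflow fixes its value directly, overriding its dependence on stocking.
Substituting into the clarity equation gives clarity = inflow - 13.
Solve inflow - 13 = -12: inflow = (-12 + 13) / 1 = 1.

inflow = 1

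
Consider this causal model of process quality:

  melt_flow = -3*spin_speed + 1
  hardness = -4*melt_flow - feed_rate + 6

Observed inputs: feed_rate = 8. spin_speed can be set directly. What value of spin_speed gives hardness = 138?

Substituting into the hardness equation gives hardness = 12*spin_speed - 6.
Solve 12*spin_speed - 6 = 138: spin_speed = (138 + 6) / 12 = 12.

spin_speed = 12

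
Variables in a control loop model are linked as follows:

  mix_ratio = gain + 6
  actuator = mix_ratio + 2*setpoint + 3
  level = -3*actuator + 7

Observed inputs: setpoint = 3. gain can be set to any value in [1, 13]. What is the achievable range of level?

Substituting into the actuator equation gives actuator = gain + 15.
This gives level = -3*gain - 38.
Linear in gain, so extremes are at the endpoints: gain = 1 gives level = -41; gain = 13 gives level = -77.

-77 to -41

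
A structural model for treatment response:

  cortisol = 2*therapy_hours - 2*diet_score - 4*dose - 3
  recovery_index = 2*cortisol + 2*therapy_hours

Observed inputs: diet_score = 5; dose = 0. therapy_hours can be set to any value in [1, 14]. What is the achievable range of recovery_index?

-20 to 58

Substituting into the cortisol equation gives cortisol = 2*therapy_hours - 13.
Substituting into the recovery_index equation gives recovery_index = 6*therapy_hours - 26.
Linear in therapy_hours, so extremes are at the endpoints: therapy_hours = 1 gives recovery_index = -20; therapy_hours = 14 gives recovery_index = 58.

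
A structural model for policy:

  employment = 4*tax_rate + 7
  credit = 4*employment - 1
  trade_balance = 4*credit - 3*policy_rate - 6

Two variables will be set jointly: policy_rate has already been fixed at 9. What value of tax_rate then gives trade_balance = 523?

With policy_rate held at 9:
Substituting into the credit equation gives credit = 16*tax_rate + 27.
This gives trade_balance = 64*tax_rate + 75.
Solve 64*tax_rate + 75 = 523: tax_rate = (523 - 75) / 64 = 7.

tax_rate = 7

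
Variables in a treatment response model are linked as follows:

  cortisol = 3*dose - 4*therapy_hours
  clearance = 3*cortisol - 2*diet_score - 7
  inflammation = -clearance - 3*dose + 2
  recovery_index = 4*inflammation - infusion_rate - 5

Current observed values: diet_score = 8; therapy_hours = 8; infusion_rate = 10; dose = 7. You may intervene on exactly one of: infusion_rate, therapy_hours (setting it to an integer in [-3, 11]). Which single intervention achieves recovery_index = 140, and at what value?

set infusion_rate = 3

Intervening on infusion_rate: with other inputs at their observed values, recovery_index = -infusion_rate + 143. Solving for 140 gives infusion_rate = 3, within [-3, 11].
Intervening on therapy_hours: recovery_index = 48*therapy_hours - 251. Reaching 140 requires therapy_hours = 391/48, not an integer.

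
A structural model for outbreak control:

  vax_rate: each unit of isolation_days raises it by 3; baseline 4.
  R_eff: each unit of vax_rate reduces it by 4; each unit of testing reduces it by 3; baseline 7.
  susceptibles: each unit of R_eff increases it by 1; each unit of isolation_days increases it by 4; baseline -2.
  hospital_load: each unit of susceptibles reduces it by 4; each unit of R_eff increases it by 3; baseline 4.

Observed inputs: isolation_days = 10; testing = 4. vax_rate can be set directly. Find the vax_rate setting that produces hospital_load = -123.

vax_rate = 5

Intervening on vax_rate fixes its value directly, overriding its dependence on isolation_days.
Substituting into the R_eff equation gives R_eff = -4*vax_rate - 5.
This gives susceptibles = -4*vax_rate + 33.
So hospital_load = 4*vax_rate - 143.
Solve 4*vax_rate - 143 = -123: vax_rate = (-123 + 143) / 4 = 5.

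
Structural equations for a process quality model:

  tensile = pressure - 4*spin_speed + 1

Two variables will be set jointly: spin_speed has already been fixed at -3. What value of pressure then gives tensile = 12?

pressure = -1

With spin_speed held at -3:
Substituting into the tensile equation gives tensile = pressure + 13.
Solve pressure + 13 = 12: pressure = (12 - 13) / 1 = -1.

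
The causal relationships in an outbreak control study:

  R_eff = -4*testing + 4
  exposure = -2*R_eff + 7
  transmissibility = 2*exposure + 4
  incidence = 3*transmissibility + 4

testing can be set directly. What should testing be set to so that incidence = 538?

Substituting into the exposure equation gives exposure = 8*testing - 1.
transmissibility becomes 16*testing + 2.
Substituting into the incidence equation gives incidence = 48*testing + 10.
Solve 48*testing + 10 = 538: testing = (538 - 10) / 48 = 11.

testing = 11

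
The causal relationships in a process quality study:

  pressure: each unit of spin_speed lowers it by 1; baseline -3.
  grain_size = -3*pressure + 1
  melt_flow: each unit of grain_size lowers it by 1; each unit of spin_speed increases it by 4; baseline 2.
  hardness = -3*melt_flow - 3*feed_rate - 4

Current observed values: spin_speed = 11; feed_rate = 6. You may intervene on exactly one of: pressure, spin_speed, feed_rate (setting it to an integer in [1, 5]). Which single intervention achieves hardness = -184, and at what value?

set pressure = 3

Intervening on pressure: with other inputs at their observed values, hardness = -9*pressure - 157. Solving for -184 gives pressure = 3, within [1, 5].
Intervening on spin_speed: hardness = -3*spin_speed + 2. Reaching -184 requires spin_speed = 62, outside [1, 5].
Intervening on feed_rate: hardness = -3*feed_rate - 13. Reaching -184 requires feed_rate = 57, outside [1, 5].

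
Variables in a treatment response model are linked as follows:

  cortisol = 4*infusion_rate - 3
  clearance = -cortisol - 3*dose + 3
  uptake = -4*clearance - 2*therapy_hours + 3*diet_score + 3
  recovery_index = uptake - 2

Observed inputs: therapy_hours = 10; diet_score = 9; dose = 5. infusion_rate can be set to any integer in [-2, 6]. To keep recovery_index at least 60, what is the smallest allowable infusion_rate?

Substituting into the clearance equation gives clearance = -4*infusion_rate - 9.
Substituting into the uptake equation gives uptake = 16*infusion_rate + 46.
Substituting into the recovery_index equation gives recovery_index = 16*infusion_rate + 44.
Require 16*infusion_rate + 44 ≥ 60, so infusion_rate ≥ 1.
The smallest integer in [-2, 6] satisfying this is 1.

infusion_rate = 1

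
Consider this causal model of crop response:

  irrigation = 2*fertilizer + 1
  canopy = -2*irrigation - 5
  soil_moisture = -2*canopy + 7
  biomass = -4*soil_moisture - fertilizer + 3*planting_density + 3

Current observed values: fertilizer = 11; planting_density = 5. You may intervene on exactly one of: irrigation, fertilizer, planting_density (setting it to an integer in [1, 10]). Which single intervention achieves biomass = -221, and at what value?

set irrigation = 10

Intervening on irrigation: with other inputs at their observed values, biomass = -16*irrigation - 61. Solving for -221 gives irrigation = 10, within [1, 10].
Intervening on fertilizer: biomass = -33*fertilizer - 66. Reaching -221 requires fertilizer = 155/33, not an integer.
Intervening on planting_density: biomass = 3*planting_density - 444. Reaching -221 requires planting_density = 223/3, not an integer.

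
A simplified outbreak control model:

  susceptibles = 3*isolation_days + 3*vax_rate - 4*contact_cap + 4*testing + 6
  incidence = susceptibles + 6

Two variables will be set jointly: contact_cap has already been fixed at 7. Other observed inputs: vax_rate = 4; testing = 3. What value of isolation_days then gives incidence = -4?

isolation_days = -4

With contact_cap held at 7:
Substituting into the susceptibles equation gives susceptibles = 3*isolation_days + 2.
So incidence = 3*isolation_days + 8.
Solve 3*isolation_days + 8 = -4: isolation_days = (-4 - 8) / 3 = -4.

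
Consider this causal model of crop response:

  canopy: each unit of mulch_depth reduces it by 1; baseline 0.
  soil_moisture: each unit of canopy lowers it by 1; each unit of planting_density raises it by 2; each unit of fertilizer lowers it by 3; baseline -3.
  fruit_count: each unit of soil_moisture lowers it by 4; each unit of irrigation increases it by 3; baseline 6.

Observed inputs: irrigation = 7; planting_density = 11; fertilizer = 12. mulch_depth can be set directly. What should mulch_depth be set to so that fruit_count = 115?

mulch_depth = -5

Substituting into the soil_moisture equation gives soil_moisture = mulch_depth - 17.
Substituting into the fruit_count equation gives fruit_count = -4*mulch_depth + 95.
Solve -4*mulch_depth + 95 = 115: mulch_depth = (115 - 95) / -4 = -5.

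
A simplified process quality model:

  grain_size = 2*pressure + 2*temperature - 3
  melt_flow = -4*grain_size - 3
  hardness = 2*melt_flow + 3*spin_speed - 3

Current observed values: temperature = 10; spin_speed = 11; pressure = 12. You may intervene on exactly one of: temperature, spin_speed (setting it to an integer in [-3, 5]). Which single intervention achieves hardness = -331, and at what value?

Intervening on temperature: hardness = -16*temperature - 144. Reaching -331 requires temperature = 187/16, not an integer.
Intervening on spin_speed: with other inputs at their observed values, hardness = 3*spin_speed - 337. Solving for -331 gives spin_speed = 2, within [-3, 5].

set spin_speed = 2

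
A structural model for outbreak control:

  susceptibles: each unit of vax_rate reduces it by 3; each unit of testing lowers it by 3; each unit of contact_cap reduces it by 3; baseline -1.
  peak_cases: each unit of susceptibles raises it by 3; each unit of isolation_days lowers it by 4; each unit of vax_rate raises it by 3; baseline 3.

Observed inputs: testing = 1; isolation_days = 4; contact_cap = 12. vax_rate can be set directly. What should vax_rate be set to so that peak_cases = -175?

vax_rate = 7

Substituting into the susceptibles equation gives susceptibles = -3*vax_rate - 40.
So peak_cases = -6*vax_rate - 133.
Solve -6*vax_rate - 133 = -175: vax_rate = (-175 + 133) / -6 = 7.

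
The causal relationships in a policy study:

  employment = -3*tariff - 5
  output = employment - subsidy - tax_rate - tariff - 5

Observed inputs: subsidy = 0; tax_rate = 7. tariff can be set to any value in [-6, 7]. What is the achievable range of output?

Substituting into the output equation gives output = -4*tariff - 17.
Linear in tariff, so extremes are at the endpoints: tariff = -6 gives output = 7; tariff = 7 gives output = -45.

-45 to 7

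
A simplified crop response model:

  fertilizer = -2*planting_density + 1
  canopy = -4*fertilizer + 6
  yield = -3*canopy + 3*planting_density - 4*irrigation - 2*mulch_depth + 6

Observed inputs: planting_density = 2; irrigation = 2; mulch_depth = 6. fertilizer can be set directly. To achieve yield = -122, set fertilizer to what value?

Intervening on fertilizer fixes its value directly, overriding its dependence on planting_density.
Substituting into the yield equation gives yield = 12*fertilizer - 26.
Solve 12*fertilizer - 26 = -122: fertilizer = (-122 + 26) / 12 = -8.

fertilizer = -8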